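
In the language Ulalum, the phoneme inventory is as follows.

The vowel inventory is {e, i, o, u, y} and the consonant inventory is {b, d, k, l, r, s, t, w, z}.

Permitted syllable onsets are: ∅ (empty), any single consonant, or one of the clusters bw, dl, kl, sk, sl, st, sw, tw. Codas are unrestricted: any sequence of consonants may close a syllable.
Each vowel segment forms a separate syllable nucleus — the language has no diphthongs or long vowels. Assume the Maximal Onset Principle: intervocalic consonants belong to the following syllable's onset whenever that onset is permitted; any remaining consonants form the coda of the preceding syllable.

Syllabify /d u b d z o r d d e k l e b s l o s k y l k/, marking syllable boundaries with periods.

The vowels are u, o, e, e, o, y — 6 nuclei, so 6 syllables.
σ1/σ2 boundary: cluster /bdz/ — the longest permitted-onset suffix is /z/; onset = /z/, preceding coda = /bd/.
σ2/σ3 boundary: /rdd/ splits as /rd/ + /d/ (/d/ is the longest suffix that is a licit onset).
σ3/σ4 boundary: /kl/ is a licit onset in full, so it all attaches to the next syllable.
σ4/σ5 boundary: cluster /bsl/ — the longest permitted-onset suffix is /sl/; onset = /sl/, preceding coda = /b/.
σ5/σ6 boundary: /sk/ is a licit onset in full, so it all attaches to the next syllable.

dubd.zord.de.kleb.slo.skylk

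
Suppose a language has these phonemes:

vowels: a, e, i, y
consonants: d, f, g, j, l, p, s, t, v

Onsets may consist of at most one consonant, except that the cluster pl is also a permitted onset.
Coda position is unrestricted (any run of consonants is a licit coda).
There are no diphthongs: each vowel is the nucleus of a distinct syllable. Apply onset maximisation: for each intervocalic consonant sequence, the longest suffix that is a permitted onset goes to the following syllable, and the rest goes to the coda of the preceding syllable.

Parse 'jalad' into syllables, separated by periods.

ja.lad

Vowels present: a, a; each is a nucleus, giving 2 syllables.
σ1/σ2 boundary: /l/ → onset of the next syllable (single consonants are always licit onsets).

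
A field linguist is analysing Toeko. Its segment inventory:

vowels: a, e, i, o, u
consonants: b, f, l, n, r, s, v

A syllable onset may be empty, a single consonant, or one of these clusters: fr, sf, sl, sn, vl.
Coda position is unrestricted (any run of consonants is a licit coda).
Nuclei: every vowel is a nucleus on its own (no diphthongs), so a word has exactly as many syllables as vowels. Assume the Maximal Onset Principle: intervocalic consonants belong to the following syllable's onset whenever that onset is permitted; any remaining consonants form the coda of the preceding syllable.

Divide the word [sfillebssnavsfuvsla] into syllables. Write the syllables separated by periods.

Nuclei (vowels): i, e, a, u, a → 5 syllables.
/i…e/ gap (V1→V2): /ll/ — longest licit onset from the right is /l/, leaving /l/ as coda.
/e…a/ gap (V2→V3): cluster /bssn/ — the longest permitted-onset suffix is /sn/; onset = /sn/, preceding coda = /bs/.
/a…u/ gap (V3→V4): cluster /vsf/ — the longest permitted-onset suffix is /sf/; onset = /sf/, preceding coda = /v/.
/u…a/ gap (V4→V5): /vsl/ — longest licit onset from the right is /sl/, leaving /v/ as coda.

sfil.lebs.snav.sfuv.sla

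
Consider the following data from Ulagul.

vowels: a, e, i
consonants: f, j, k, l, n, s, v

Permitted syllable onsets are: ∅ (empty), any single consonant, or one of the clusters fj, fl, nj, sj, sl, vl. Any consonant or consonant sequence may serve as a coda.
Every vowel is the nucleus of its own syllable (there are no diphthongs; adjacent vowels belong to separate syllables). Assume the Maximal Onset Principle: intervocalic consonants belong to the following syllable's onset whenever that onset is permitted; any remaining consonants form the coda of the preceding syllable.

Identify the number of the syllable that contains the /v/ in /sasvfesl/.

1

The vowels are a, e — 2 nuclei, so 2 syllables.
Between /a/ (V1) and /e/ (V2): /svf/; trying suffixes from longest down, /f/ is the first permitted one, so coda /sv/ | onset /f/.
Putting it together: sasv.fesl.
The /v/ is in the coda of syllable 1 (/sasv/).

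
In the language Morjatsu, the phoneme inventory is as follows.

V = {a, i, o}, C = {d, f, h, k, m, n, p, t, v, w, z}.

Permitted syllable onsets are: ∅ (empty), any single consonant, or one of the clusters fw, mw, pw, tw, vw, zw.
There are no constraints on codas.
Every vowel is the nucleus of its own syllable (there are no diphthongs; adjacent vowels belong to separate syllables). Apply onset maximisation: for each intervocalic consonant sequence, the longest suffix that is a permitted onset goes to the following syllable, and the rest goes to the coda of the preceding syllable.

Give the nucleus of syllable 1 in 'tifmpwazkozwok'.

i

Nuclei (vowels): i, a, o, o → 4 syllables.
The first nucleus (vowel 1 from the left) is /i/.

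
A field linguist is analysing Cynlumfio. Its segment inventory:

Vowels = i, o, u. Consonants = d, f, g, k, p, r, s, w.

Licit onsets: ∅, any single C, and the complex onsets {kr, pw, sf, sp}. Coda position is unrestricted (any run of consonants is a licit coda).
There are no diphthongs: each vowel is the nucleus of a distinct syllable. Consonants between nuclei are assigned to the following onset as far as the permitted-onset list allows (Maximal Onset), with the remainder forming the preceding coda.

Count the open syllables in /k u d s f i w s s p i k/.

Nuclei (vowels): u, i, i → 3 syllables.
/u…i/ gap (V1→V2): /dsf/; trying suffixes from longest down, /sf/ is the first permitted one, so coda /d/ | onset /sf/.
/i…i/ gap (V2→V3): /wssp/ — longest licit onset from the right is /sp/, leaving /ws/ as coda.
Syllabification: kud.sfiws.spik.
Classifying each syllable: /kud/ (closed), /sfiws/ (closed), /spik/ (closed).
Open syllables: 0.

0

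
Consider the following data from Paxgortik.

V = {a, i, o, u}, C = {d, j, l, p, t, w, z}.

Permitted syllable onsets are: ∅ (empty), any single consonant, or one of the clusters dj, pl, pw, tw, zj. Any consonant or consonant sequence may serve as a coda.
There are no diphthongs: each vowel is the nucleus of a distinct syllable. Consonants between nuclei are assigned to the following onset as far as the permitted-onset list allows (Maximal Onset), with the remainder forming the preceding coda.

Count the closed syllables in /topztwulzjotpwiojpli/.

Nuclei (vowels): o, u, o, i, o, i → 6 syllables.
Between /o/ (V1) and /u/ (V2): /pztw/; trying suffixes from longest down, /tw/ is the first permitted one, so coda /pz/ | onset /tw/.
Between /u/ (V2) and /o/ (V3): /lzj/ — longest licit onset from the right is /zj/, leaving /l/ as coda.
Between /o/ (V3) and /i/ (V4): /tpw/ — longest licit onset from the right is /pw/, leaving /t/ as coda.
Between /i/ (V4) and /o/ (V5): nothing intervenes; syllable break is V.V.
Between /o/ (V5) and /i/ (V6): /jpl/ — longest licit onset from the right is /pl/, leaving /j/ as coda.
So the parse is topz.twul.zjot.pwi.oj.pli.
Classifying each syllable: /topz/ (closed), /twul/ (closed), /zjot/ (closed), /pwi/ (open), /oj/ (closed), /pli/ (open).
Closed syllables: 4.

4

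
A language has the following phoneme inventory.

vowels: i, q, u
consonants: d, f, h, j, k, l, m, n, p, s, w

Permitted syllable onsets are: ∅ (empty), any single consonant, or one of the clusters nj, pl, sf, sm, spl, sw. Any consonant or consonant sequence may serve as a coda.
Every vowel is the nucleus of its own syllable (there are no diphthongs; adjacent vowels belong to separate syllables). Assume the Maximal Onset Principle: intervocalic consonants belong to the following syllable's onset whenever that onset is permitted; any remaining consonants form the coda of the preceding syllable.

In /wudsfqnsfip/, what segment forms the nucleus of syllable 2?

Nuclei (vowels): u, q, i → 3 syllables.
The second nucleus (vowel 2 from the left) is /q/.

q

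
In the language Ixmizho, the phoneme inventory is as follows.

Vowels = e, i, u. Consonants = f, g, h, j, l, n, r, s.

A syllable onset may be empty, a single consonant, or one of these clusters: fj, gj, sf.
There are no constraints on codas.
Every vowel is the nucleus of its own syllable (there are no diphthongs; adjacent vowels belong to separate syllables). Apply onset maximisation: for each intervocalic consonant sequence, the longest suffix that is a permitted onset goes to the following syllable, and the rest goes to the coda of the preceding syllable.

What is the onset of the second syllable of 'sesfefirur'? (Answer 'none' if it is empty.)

Vowels present: e, e, i, u; each is a nucleus, giving 4 syllables.
/e…e/ gap (V1→V2): cluster /sf/ — /sf/ is itself a permitted onset, so the whole cluster goes right; preceding coda = ∅.
/e…i/ gap (V2→V3): /f/ → onset of the next syllable (single consonants are always licit onsets).
/i…u/ gap (V3→V4): /r/ is a single consonant, so it becomes the next onset.
So the parse is se.sfe.fi.rur.
Syllable 2 is /sfe/: onset /sf/, nucleus /e/, coda ∅.

sf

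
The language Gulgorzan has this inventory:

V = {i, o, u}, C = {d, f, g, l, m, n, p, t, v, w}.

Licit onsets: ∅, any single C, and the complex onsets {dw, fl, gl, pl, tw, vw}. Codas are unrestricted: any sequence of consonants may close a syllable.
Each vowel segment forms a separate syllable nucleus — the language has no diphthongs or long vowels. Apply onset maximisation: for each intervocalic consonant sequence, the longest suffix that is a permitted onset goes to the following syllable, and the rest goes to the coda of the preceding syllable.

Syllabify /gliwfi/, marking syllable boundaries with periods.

gliw.fi

Nuclei (vowels): i, i → 2 syllables.
Between /i/ (V1) and /i/ (V2): /wf/ splits as /w/ + /f/ (/f/ is the longest suffix that is a licit onset).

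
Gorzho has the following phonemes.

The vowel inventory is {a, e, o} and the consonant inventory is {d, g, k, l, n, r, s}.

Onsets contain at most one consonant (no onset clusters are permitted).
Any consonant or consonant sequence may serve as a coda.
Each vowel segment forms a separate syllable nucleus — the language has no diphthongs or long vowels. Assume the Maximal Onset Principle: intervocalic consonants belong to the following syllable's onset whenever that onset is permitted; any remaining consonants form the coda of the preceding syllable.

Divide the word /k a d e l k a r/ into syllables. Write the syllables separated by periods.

Nuclei (vowels): a, e, a → 3 syllables.
σ1/σ2 boundary: /d/ is a single consonant, so it becomes the next onset.
σ2/σ3 boundary: /lk/; trying suffixes from longest down, /k/ is the first permitted one, so coda /l/ | onset /k/.

ka.del.kar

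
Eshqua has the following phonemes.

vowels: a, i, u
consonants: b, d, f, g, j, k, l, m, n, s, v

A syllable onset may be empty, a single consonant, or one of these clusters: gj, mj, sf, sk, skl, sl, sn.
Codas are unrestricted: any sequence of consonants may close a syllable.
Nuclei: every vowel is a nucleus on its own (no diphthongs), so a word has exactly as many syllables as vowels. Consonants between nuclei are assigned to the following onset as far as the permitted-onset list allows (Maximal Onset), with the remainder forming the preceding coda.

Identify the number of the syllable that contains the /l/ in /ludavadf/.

1

Vowels present: u, a, a; each is a nucleus, giving 3 syllables.
V1 /u/ – V2 /a/: /d/ is a single consonant, so it becomes the next onset.
V2 /a/ – V3 /a/: just /v/ — single C goes to the following onset.
Syllabification: lu.da.vadf.
The /l/ is in the onset of syllable 1 (/lu/).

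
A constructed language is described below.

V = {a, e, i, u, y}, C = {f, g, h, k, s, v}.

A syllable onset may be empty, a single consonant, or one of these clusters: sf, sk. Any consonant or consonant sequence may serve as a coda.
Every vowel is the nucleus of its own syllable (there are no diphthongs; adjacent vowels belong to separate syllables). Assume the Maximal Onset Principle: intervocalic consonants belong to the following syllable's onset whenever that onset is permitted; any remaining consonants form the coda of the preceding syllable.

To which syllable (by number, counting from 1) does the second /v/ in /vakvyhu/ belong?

2

The vowels are a, y, u — 3 nuclei, so 3 syllables.
Between /a/ (V1) and /y/ (V2): cluster /kv/ — the longest permitted-onset suffix is /v/; onset = /v/, preceding coda = /k/.
Between /y/ (V2) and /u/ (V3): /h/ → onset of the next syllable (single consonants are always licit onsets).
Syllabification: vak.vy.hu.
The second /v/ is in the onset of syllable 2 (/vy/).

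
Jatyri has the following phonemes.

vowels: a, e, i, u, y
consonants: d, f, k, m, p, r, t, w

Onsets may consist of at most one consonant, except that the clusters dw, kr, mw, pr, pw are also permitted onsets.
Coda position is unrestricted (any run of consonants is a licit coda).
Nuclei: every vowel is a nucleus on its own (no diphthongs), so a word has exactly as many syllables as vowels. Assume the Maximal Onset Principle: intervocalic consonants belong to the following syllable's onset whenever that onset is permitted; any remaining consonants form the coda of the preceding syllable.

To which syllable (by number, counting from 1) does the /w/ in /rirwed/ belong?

2

Nuclei (vowels): i, e → 2 syllables.
V1 /i/ – V2 /e/: cluster /rw/ — the longest permitted-onset suffix is /w/; onset = /w/, preceding coda = /r/.
Putting it together: rir.wed.
The /w/ is in the onset of syllable 2 (/wed/).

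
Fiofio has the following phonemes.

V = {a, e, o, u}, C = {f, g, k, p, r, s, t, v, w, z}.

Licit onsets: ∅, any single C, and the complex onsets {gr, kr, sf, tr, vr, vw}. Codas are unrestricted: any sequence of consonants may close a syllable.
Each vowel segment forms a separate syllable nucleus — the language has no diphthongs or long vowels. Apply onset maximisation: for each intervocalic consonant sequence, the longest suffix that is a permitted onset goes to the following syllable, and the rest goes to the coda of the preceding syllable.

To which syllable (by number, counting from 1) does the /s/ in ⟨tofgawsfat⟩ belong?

3

Nuclei (vowels): o, a, a → 3 syllables.
Between /o/ (V1) and /a/ (V2): /fg/ — longest licit onset from the right is /g/, leaving /f/ as coda.
Between /a/ (V2) and /a/ (V3): /wsf/ splits as /w/ + /sf/ (/sf/ is the longest suffix that is a licit onset).
Result: tof.gaw.sfat.
The /s/ is in the onset of syllable 3 (/sfat/).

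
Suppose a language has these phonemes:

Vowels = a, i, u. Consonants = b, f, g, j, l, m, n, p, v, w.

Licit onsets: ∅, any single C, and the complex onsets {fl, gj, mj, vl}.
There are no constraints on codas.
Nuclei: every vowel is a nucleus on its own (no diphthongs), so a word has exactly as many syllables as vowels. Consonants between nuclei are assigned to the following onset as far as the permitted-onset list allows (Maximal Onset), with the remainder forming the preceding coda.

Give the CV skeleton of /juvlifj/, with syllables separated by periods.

CV.CCVCC

Vowels present: u, i; each is a nucleus, giving 2 syllables.
Between /u/ (V1) and /i/ (V2): /vl/ is a licit onset in full, so it all attaches to the next syllable.
Result: ju.vlifj.
Mapping each syllable to C/V: /ju/ → CV, /vlifj/ → CCVCC.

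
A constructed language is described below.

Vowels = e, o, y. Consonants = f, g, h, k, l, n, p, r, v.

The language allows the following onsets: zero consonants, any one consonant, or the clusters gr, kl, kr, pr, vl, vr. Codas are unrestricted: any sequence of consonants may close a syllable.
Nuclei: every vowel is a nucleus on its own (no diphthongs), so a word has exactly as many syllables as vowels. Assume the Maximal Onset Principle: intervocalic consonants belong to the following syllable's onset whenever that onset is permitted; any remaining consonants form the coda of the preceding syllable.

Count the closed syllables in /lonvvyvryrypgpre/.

Nuclei (vowels): o, y, y, y, e → 5 syllables.
σ1/σ2 boundary: /nvv/; trying suffixes from longest down, /v/ is the first permitted one, so coda /nv/ | onset /v/.
σ2/σ3 boundary: /vr/ is a licit onset in full, so it all attaches to the next syllable.
σ3/σ4 boundary: just /r/ — single C goes to the following onset.
σ4/σ5 boundary: /pgpr/; trying suffixes from longest down, /pr/ is the first permitted one, so coda /pg/ | onset /pr/.
Syllabification: lonv.vy.vry.rypg.pre.
Classifying each syllable: /lonv/ (closed), /vy/ (open), /vry/ (open), /rypg/ (closed), /pre/ (open).
Closed syllables: 2.

2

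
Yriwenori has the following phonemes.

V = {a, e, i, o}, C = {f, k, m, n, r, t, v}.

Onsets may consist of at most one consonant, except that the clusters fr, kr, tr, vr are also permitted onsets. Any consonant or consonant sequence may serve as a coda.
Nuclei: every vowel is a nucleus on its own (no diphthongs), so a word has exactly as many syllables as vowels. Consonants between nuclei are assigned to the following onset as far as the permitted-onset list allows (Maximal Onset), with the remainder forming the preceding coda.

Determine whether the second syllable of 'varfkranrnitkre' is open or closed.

closed

Vowels present: a, a, i, e; each is a nucleus, giving 4 syllables.
/a…a/ gap (V1→V2): /rfkr/ splits as /rf/ + /kr/ (/kr/ is the longest suffix that is a licit onset).
/a…i/ gap (V2→V3): /nrn/ splits as /nr/ + /n/ (/n/ is the longest suffix that is a licit onset).
/i…e/ gap (V3→V4): /tkr/ — longest licit onset from the right is /kr/, leaving /t/ as coda.
Result: varf.kranr.nit.kre.
Syllable 2 is /kranr/ with coda /nr/, so it is closed.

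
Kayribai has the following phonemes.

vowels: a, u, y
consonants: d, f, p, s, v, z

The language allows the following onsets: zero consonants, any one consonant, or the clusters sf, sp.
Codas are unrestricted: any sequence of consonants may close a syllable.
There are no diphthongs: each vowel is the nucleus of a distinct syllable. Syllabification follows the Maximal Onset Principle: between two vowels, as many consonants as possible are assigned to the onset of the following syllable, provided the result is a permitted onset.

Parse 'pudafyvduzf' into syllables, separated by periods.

Vowels present: u, a, y, u; each is a nucleus, giving 4 syllables.
V1 /u/ – V2 /a/: /d/ → onset of the next syllable (single consonants are always licit onsets).
V2 /a/ – V3 /y/: /f/ is a single consonant, so it becomes the next onset.
V3 /y/ – V4 /u/: /vd/ — longest licit onset from the right is /d/, leaving /v/ as coda.

pu.da.fyv.duzf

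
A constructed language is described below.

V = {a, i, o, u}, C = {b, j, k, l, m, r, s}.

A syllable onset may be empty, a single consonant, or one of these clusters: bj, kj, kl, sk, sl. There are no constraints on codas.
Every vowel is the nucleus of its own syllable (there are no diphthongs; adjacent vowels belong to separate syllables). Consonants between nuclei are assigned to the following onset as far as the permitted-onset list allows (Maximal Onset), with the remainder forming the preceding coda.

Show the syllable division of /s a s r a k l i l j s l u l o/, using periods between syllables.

Nuclei (vowels): a, a, i, u, o → 5 syllables.
Between /a/ (V1) and /a/ (V2): /sr/ splits as /s/ + /r/ (/r/ is the longest suffix that is a licit onset).
Between /a/ (V2) and /i/ (V3): cluster /kl/ — /kl/ is itself a permitted onset, so the whole cluster goes right; preceding coda = ∅.
Between /i/ (V3) and /u/ (V4): /ljsl/; trying suffixes from longest down, /sl/ is the first permitted one, so coda /lj/ | onset /sl/.
Between /u/ (V4) and /o/ (V5): /l/ → onset of the next syllable (single consonants are always licit onsets).

sas.ra.klilj.slu.lo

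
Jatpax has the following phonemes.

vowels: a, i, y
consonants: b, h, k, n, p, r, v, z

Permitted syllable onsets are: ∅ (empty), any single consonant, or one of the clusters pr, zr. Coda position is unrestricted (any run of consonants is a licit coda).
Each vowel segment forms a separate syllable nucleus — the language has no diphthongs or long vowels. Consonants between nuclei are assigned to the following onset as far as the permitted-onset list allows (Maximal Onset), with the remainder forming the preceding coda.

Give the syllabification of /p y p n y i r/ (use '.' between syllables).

pyp.ny.ir

Nuclei (vowels): y, y, i → 3 syllables.
/y…y/ gap (V1→V2): /pn/ — longest licit onset from the right is /n/, leaving /p/ as coda.
/y…i/ gap (V2→V3): hiatus — the boundary sits between the two vowels.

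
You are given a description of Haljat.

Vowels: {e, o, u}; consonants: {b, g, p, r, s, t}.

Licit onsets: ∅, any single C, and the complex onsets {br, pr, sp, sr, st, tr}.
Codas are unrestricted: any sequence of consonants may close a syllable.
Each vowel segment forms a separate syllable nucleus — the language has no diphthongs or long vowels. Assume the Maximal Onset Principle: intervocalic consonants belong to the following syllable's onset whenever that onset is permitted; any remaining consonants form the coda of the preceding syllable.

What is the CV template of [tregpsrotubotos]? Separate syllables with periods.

Vowels present: e, o, u, o, o; each is a nucleus, giving 5 syllables.
Between /e/ (V1) and /o/ (V2): /gpsr/ — longest licit onset from the right is /sr/, leaving /gp/ as coda.
Between /o/ (V2) and /u/ (V3): /t/ is a single consonant, so it becomes the next onset.
Between /u/ (V3) and /o/ (V4): just /b/ — single C goes to the following onset.
Between /o/ (V4) and /o/ (V5): just /t/ — single C goes to the following onset.
Syllabification: tregp.sro.tu.bo.tos.
Mapping each syllable to C/V: /tregp/ → CCVCC, /sro/ → CCV, /tu/ → CV, /bo/ → CV, /tos/ → CVC.

CCVCC.CCV.CV.CV.CVC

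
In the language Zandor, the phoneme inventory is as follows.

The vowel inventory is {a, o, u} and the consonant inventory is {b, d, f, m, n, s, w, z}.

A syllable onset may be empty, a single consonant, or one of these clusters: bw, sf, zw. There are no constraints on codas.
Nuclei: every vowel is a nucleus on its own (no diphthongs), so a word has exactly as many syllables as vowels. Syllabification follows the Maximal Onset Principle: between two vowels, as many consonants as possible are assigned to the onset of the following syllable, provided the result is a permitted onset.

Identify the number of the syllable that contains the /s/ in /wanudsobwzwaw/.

3

Vowels present: a, u, o, a; each is a nucleus, giving 4 syllables.
σ1/σ2 boundary: /n/ → onset of the next syllable (single consonants are always licit onsets).
σ2/σ3 boundary: /ds/ — longest licit onset from the right is /s/, leaving /d/ as coda.
σ3/σ4 boundary: /bwzw/; trying suffixes from longest down, /zw/ is the first permitted one, so coda /bw/ | onset /zw/.
So the parse is wa.nud.sobw.zwaw.
The /s/ is in the onset of syllable 3 (/sobw/).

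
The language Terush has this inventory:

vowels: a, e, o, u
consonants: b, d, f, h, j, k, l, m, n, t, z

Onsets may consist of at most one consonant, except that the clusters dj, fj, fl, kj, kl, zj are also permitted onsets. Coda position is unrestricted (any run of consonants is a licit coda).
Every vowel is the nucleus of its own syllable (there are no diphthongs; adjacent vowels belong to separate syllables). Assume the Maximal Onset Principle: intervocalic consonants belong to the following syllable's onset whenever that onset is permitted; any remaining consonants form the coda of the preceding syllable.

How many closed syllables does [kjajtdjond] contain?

Nuclei (vowels): a, o → 2 syllables.
V1 /a/ – V2 /o/: /jtdj/ — longest licit onset from the right is /dj/, leaving /jt/ as coda.
Syllabification: kjajt.djond.
Classifying each syllable: /kjajt/ (closed), /djond/ (closed).
Closed syllables: 2.

2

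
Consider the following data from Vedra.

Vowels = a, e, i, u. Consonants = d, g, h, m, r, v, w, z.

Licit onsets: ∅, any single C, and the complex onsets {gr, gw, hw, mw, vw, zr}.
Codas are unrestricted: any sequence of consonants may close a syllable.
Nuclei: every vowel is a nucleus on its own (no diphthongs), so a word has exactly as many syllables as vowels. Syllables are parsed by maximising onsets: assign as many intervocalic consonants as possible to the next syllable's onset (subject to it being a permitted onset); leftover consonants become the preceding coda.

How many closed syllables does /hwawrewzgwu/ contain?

2

Nuclei (vowels): a, e, u → 3 syllables.
/a…e/ gap (V1→V2): /wr/ — longest licit onset from the right is /r/, leaving /w/ as coda.
/e…u/ gap (V2→V3): /wzgw/ splits as /wz/ + /gw/ (/gw/ is the longest suffix that is a licit onset).
Syllabification: hwaw.rewz.gwu.
Classifying each syllable: /hwaw/ (closed), /rewz/ (closed), /gwu/ (open).
Closed syllables: 2.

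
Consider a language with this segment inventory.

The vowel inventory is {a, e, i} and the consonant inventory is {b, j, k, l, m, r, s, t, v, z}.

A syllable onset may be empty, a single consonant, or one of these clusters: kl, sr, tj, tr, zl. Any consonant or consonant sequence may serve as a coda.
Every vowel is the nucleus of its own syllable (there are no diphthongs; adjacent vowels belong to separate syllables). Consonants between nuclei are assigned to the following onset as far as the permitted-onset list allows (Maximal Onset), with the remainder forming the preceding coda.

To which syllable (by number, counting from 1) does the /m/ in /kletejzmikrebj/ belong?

Vowels present: e, e, i, e; each is a nucleus, giving 4 syllables.
/e…e/ gap (V1→V2): /t/ is a single consonant, so it becomes the next onset.
/e…i/ gap (V2→V3): /jzm/ splits as /jz/ + /m/ (/m/ is the longest suffix that is a licit onset).
/i…e/ gap (V3→V4): cluster /kr/ — the longest permitted-onset suffix is /r/; onset = /r/, preceding coda = /k/.
Result: kle.tejz.mik.rebj.
The /m/ is in the onset of syllable 3 (/mik/).

3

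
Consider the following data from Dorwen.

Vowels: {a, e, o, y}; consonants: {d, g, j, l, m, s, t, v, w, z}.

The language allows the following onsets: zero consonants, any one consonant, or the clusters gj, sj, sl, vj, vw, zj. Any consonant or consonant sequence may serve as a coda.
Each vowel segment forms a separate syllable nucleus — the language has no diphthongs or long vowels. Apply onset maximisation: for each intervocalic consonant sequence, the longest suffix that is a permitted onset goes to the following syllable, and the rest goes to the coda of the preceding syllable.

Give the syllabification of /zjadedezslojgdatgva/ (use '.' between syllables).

Nuclei (vowels): a, e, e, o, a, a → 6 syllables.
Between /a/ (V1) and /e/ (V2): /d/ is a single consonant, so it becomes the next onset.
Between /e/ (V2) and /e/ (V3): /d/ → onset of the next syllable (single consonants are always licit onsets).
Between /e/ (V3) and /o/ (V4): /zsl/ — longest licit onset from the right is /sl/, leaving /z/ as coda.
Between /o/ (V4) and /a/ (V5): cluster /jgd/ — the longest permitted-onset suffix is /d/; onset = /d/, preceding coda = /jg/.
Between /a/ (V5) and /a/ (V6): /tgv/; trying suffixes from longest down, /v/ is the first permitted one, so coda /tg/ | onset /v/.

zja.de.dez.slojg.datg.va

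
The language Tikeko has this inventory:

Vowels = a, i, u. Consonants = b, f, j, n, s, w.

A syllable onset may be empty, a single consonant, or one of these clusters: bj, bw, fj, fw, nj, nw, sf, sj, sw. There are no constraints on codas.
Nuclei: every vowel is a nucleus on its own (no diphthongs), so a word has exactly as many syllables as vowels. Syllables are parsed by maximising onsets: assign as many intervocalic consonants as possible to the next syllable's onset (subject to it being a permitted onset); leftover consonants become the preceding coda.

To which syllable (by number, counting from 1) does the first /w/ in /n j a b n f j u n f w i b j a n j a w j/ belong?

3

Nuclei (vowels): a, u, i, a, a → 5 syllables.
V1 /a/ – V2 /u/: /bnfj/ — longest licit onset from the right is /fj/, leaving /bn/ as coda.
V2 /u/ – V3 /i/: /nfw/ splits as /n/ + /fw/ (/fw/ is the longest suffix that is a licit onset).
V3 /i/ – V4 /a/: /bj/ — entire cluster is a permitted onset → onset /bj/, coda ∅.
V4 /a/ – V5 /a/: /nj/ — entire cluster is a permitted onset → onset /nj/, coda ∅.
Putting it together: njabn.fjun.fwi.bja.njawj.
The first /w/ is in the onset of syllable 3 (/fwi/).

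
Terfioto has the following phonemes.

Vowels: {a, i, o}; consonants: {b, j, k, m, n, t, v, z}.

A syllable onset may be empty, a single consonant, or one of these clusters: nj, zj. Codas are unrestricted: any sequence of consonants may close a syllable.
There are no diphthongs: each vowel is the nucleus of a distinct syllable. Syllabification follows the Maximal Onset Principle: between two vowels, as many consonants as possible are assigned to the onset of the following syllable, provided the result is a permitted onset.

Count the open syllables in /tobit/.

1

The vowels are o, i — 2 nuclei, so 2 syllables.
/o…i/ gap (V1→V2): /b/ → onset of the next syllable (single consonants are always licit onsets).
Putting it together: to.bit.
Classifying each syllable: /to/ (open), /bit/ (closed).
Open syllables: 1.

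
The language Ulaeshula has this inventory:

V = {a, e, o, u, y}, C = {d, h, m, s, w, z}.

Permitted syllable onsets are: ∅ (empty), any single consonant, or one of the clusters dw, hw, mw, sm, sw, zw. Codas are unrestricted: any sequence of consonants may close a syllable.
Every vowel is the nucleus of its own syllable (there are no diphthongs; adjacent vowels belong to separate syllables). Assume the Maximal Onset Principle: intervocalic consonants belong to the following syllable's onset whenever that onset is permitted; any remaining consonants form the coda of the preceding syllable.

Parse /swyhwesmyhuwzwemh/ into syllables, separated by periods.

swy.hwe.smy.huw.zwemh

Nuclei (vowels): y, e, y, u, e → 5 syllables.
Between /y/ (V1) and /e/ (V2): /hw/ — entire cluster is a permitted onset → onset /hw/, coda ∅.
Between /e/ (V2) and /y/ (V3): /sm/ — entire cluster is a permitted onset → onset /sm/, coda ∅.
Between /y/ (V3) and /u/ (V4): /h/ → onset of the next syllable (single consonants are always licit onsets).
Between /u/ (V4) and /e/ (V5): /wzw/; trying suffixes from longest down, /zw/ is the first permitted one, so coda /w/ | onset /zw/.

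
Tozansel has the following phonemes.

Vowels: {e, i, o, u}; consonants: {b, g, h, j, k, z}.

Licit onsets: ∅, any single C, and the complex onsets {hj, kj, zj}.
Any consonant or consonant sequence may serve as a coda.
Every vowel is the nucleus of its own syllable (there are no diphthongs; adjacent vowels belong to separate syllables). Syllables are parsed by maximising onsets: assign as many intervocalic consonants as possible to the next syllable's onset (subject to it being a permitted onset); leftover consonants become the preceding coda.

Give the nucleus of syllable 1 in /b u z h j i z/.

u

Nuclei (vowels): u, i → 2 syllables.
The first nucleus (vowel 1 from the left) is /u/.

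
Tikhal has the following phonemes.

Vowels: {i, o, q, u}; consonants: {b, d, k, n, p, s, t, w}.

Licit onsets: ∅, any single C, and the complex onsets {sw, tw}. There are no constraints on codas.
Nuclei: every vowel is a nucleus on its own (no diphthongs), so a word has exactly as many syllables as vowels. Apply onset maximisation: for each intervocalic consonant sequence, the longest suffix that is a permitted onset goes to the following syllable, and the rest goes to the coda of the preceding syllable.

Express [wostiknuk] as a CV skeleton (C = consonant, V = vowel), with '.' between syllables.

CVC.CVC.CVC

Vowels present: o, i, u; each is a nucleus, giving 3 syllables.
/o…i/ gap (V1→V2): /st/ — longest licit onset from the right is /t/, leaving /s/ as coda.
/i…u/ gap (V2→V3): /kn/; trying suffixes from longest down, /n/ is the first permitted one, so coda /k/ | onset /n/.
Putting it together: wos.tik.nuk.
Mapping each syllable to C/V: /wos/ → CVC, /tik/ → CVC, /nuk/ → CVC.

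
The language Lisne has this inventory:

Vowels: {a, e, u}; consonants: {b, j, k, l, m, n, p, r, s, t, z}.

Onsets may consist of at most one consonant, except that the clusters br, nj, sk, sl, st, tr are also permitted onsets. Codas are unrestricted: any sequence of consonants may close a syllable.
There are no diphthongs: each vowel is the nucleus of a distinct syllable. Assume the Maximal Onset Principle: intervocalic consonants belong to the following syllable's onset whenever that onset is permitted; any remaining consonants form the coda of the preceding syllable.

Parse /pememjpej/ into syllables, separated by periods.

Vowels present: e, e, e; each is a nucleus, giving 3 syllables.
/e…e/ gap (V1→V2): /m/ is a single consonant, so it becomes the next onset.
/e…e/ gap (V2→V3): /mjp/; trying suffixes from longest down, /p/ is the first permitted one, so coda /mj/ | onset /p/.

pe.memj.pej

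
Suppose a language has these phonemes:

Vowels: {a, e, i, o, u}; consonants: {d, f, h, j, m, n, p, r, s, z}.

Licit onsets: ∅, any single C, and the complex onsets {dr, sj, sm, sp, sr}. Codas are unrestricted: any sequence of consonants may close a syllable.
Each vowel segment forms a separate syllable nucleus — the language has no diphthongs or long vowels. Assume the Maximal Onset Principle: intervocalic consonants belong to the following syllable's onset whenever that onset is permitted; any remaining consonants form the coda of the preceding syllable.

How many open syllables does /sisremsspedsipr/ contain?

1

The vowels are i, e, e, i — 4 nuclei, so 4 syllables.
/i…e/ gap (V1→V2): /sr/ — entire cluster is a permitted onset → onset /sr/, coda ∅.
/e…e/ gap (V2→V3): /mssp/ — longest licit onset from the right is /sp/, leaving /ms/ as coda.
/e…i/ gap (V3→V4): /ds/; trying suffixes from longest down, /s/ is the first permitted one, so coda /d/ | onset /s/.
Syllabification: si.srems.sped.sipr.
Classifying each syllable: /si/ (open), /srems/ (closed), /sped/ (closed), /sipr/ (closed).
Open syllables: 1.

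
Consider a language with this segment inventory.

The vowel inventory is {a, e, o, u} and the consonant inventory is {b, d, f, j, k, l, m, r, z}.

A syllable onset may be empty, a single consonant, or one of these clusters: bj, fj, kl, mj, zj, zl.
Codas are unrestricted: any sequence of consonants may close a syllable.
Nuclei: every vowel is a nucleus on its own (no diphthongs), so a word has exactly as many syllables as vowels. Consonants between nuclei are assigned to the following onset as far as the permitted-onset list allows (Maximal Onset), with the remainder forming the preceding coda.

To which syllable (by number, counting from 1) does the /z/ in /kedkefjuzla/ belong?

4

Nuclei (vowels): e, e, u, a → 4 syllables.
σ1/σ2 boundary: /dk/ splits as /d/ + /k/ (/k/ is the longest suffix that is a licit onset).
σ2/σ3 boundary: cluster /fj/ — /fj/ is itself a permitted onset, so the whole cluster goes right; preceding coda = ∅.
σ3/σ4 boundary: /zl/ is a licit onset in full, so it all attaches to the next syllable.
So the parse is ked.ke.fju.zla.
The /z/ is in the onset of syllable 4 (/zla/).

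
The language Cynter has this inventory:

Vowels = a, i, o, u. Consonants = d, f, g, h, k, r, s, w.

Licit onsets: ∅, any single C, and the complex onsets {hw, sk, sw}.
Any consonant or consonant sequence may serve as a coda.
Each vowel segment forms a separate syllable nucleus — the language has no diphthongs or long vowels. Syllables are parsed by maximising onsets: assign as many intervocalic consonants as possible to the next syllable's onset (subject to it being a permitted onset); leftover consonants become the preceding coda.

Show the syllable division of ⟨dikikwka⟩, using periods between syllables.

Nuclei (vowels): i, i, a → 3 syllables.
Between /i/ (V1) and /i/ (V2): /k/ is a single consonant, so it becomes the next onset.
Between /i/ (V2) and /a/ (V3): cluster /kwk/ — the longest permitted-onset suffix is /k/; onset = /k/, preceding coda = /kw/.

di.kikw.ka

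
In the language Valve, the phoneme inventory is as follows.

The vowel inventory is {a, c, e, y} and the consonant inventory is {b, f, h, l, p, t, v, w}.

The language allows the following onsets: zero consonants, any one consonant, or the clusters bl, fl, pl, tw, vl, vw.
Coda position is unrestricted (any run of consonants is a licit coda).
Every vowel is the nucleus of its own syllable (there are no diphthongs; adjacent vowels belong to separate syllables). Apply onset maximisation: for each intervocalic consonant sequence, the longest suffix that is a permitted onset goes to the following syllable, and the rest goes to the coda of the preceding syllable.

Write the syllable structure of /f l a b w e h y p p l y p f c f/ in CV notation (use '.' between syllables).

CCVC.CV.CVC.CCVC.CVC

The vowels are a, e, y, y, c — 5 nuclei, so 5 syllables.
σ1/σ2 boundary: /bw/ splits as /b/ + /w/ (/w/ is the longest suffix that is a licit onset).
σ2/σ3 boundary: /h/ is a single consonant, so it becomes the next onset.
σ3/σ4 boundary: /ppl/ splits as /p/ + /pl/ (/pl/ is the longest suffix that is a licit onset).
σ4/σ5 boundary: /pf/; trying suffixes from longest down, /f/ is the first permitted one, so coda /p/ | onset /f/.
So the parse is flab.we.hyp.plyp.fcf.
Mapping each syllable to C/V: /flab/ → CCVC, /we/ → CV, /hyp/ → CVC, /plyp/ → CCVC, /fcf/ → CVC.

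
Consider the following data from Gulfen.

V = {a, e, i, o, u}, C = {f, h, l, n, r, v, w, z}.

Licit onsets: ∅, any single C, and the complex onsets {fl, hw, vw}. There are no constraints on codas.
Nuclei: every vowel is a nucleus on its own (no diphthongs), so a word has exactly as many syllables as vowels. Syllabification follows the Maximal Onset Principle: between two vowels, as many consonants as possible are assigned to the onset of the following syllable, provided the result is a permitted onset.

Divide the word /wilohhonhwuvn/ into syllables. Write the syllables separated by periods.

Vowels present: i, o, o, u; each is a nucleus, giving 4 syllables.
/i…o/ gap (V1→V2): /l/ → onset of the next syllable (single consonants are always licit onsets).
/o…o/ gap (V2→V3): /hh/ — longest licit onset from the right is /h/, leaving /h/ as coda.
/o…u/ gap (V3→V4): /nhw/; trying suffixes from longest down, /hw/ is the first permitted one, so coda /n/ | onset /hw/.

wi.loh.hon.hwuvn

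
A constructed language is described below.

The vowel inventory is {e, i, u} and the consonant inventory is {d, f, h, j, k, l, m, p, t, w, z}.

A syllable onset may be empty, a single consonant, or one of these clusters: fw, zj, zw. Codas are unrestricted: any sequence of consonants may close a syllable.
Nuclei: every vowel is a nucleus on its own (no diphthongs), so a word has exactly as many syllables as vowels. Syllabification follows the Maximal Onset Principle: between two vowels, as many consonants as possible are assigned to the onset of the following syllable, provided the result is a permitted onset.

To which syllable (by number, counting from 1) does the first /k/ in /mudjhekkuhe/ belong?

Vowels present: u, e, u, e; each is a nucleus, giving 4 syllables.
/u…e/ gap (V1→V2): cluster /djh/ — the longest permitted-onset suffix is /h/; onset = /h/, preceding coda = /dj/.
/e…u/ gap (V2→V3): /kk/ — longest licit onset from the right is /k/, leaving /k/ as coda.
/u…e/ gap (V3→V4): /h/ is a single consonant, so it becomes the next onset.
So the parse is mudj.hek.ku.he.
The first /k/ is in the coda of syllable 2 (/hek/).

2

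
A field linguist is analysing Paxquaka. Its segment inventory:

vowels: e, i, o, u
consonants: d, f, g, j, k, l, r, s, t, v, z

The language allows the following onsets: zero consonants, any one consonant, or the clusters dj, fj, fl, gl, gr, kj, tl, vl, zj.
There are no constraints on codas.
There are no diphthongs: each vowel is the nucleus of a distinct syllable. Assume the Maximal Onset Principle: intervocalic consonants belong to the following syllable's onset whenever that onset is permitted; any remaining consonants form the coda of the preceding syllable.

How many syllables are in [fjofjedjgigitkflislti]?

Vowels present: o, e, i, i, i, i; each is a nucleus, giving 6 syllables.

6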